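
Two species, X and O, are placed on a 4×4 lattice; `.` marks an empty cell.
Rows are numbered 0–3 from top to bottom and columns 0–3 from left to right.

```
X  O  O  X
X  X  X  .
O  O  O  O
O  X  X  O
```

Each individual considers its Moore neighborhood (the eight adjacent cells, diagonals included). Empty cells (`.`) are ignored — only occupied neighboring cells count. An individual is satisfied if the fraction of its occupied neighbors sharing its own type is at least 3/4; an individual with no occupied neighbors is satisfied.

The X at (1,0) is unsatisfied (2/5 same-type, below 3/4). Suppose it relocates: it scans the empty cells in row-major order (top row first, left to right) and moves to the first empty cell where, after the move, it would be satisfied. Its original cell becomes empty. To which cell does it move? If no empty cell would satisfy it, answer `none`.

none

Vacating (1,0). Empty cells in order:
  (1,3): 2/5 same-type → still unsatisfied.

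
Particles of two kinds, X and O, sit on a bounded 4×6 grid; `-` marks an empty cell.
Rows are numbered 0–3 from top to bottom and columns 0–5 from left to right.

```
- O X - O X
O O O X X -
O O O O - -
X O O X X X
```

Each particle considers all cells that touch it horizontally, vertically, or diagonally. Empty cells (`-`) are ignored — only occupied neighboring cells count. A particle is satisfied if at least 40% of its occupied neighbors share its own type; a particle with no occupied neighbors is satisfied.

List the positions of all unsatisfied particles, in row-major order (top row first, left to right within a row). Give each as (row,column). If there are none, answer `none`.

(0,2), (0,4), (1,3), (3,0), (3,3)

Row 0: (0,1)O 3/4 satisfied · (0,2)X 1/4 not · (0,4)O 0/3 not · (0,5)X 1/2 satisfied
Row 1: (1,0)O 4/4 satisfied · (1,1)O 6/7 satisfied · (1,2)O 5/7 satisfied · (1,3)X 2/6 not · (1,4)X 2/4 satisfied
Row 2: (2,0)O 4/5 satisfied · (2,1)O 7/8 satisfied · (2,2)O 6/8 satisfied · (2,3)O 3/7 satisfied
Row 3: (3,0)X 0/3 not · (3,1)O 4/5 satisfied · (3,2)O 4/5 satisfied · (3,3)X 1/4 not · (3,4)X 2/3 satisfied · (3,5)X 1/1 satisfied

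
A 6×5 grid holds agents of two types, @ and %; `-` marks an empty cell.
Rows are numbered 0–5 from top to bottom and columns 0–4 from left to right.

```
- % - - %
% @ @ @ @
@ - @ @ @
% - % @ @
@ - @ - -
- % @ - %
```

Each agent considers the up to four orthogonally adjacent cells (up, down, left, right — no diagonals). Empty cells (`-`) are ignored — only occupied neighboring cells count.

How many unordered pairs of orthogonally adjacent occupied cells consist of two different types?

10

Scan each occupied cell's neighbors to the right and below so each pair is counted once.
Row 0: %(0,1)–@(1,1)≠ %(0,4)–@(1,4)≠  → 2/2 unlike.
Row 1: %(1,0)–@(1,1)≠ %(1,0)–@(2,0)≠ @(1,1)–@(1,2)= @(1,2)–@(1,3)= @(1,2)–@(2,2)= @(1,3)–@(1,4)= @(1,3)–@(2,3)= @(1,4)–@(2,4)=  → 2/8 unlike.
Row 2: @(2,0)–%(3,0)≠ @(2,2)–@(2,3)= @(2,2)–%(3,2)≠ @(2,3)–@(2,4)= @(2,3)–@(3,3)= @(2,4)–@(3,4)=  → 2/6 unlike.
Row 3: %(3,0)–@(4,0)≠ %(3,2)–@(3,3)≠ %(3,2)–@(4,2)≠ @(3,3)–@(3,4)=  → 3/4 unlike.
Row 4: @(4,2)–@(5,2)=  → 0/1 unlike.
Row 5: %(5,1)–@(5,2)≠  → 1/1 unlike.
Total adjacent occupied pairs: 22; unlike-type pairs: 10.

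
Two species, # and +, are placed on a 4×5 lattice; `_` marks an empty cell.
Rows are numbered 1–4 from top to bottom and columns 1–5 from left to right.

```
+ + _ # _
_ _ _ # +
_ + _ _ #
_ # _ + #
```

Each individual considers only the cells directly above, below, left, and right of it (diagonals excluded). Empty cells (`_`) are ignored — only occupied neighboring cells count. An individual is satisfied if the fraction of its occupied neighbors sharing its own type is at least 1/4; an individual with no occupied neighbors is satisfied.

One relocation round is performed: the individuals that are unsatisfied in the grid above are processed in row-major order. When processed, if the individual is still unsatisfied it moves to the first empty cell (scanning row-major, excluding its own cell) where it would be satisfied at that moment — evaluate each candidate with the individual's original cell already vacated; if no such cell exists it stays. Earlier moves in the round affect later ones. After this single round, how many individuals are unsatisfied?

Initially unsatisfied (in order): (2,5), (3,2), (4,2), (4,4).
  (2,5) → (1,3).
  (3,2) → (2,1).
  (4,2): now satisfied by earlier moves; stays.
  (4,4) → (2,2).
Resulting grid:
+ + + # _
+ + _ # _
_ _ _ _ #
_ # _ _ #
All satisfied now.

0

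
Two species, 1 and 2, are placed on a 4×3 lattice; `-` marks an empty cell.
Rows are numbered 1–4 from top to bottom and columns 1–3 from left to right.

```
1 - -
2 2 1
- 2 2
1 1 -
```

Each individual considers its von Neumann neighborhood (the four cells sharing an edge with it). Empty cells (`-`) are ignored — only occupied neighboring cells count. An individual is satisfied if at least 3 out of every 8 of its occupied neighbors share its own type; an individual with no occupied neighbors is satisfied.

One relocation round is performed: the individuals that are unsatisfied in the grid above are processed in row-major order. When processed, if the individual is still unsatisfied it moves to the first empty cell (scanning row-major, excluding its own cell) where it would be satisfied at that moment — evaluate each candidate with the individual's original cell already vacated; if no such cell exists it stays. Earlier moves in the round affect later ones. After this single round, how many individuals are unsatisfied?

Initially unsatisfied (in order): (1,1), (2,3).
  (1,1) → (1,3).
  (2,3) → (1,2).
Resulting grid:
- 1 1
2 2 -
- 2 2
1 1 -
All satisfied now.

0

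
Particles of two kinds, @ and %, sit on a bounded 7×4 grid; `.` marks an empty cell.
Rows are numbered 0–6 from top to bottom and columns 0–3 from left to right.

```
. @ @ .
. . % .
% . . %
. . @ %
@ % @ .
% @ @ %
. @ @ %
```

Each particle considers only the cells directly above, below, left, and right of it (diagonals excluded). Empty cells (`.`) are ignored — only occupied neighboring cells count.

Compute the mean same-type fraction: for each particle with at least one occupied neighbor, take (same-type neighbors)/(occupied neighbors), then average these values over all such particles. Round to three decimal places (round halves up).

Row 0: (0,1)@ 1/1 · (0,2)@ 1/2
Row 1: (1,2)% 0/1
Row 2: (2,0)% — no occupied neighbors · (2,3)% 1/1
Row 3: (3,2)@ 1/2 · (3,3)% 1/2
Row 4: (4,0)@ 0/2 · (4,1)% 0/3 · (4,2)@ 2/3
Row 5: (5,0)% 0/2 · (5,1)@ 2/4 · (5,2)@ 3/4 · (5,3)% 1/2
Row 6: (6,1)@ 2/2 · (6,2)@ 2/3 · (6,3)% 1/2
Sum over 16 particles: 1/1 + 1/2 + 0/1 + 1/1 + 1/2 + 1/2 + 0/2 + 0/3 + 2/3 + 0/2 + 2/4 + 3/4 + 1/2 + 2/2 + 2/3 + 1/2 = 97/12; mean = 97/12 ÷ 16 = 97/192 = 0.505208… → 0.505.

0.505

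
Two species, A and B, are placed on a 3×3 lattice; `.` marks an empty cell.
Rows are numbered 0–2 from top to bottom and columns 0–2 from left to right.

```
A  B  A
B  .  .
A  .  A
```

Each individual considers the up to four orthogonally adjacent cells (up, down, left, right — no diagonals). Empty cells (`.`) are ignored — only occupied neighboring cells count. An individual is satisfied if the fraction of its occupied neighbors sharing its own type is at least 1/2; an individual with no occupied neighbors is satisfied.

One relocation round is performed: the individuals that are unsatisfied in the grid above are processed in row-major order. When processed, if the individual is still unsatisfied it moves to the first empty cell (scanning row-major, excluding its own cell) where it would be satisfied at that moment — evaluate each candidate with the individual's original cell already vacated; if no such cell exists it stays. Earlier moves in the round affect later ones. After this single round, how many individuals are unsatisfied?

0

Initially unsatisfied (in order): (0,0), (0,1), (0,2), (1,0), (2,0).
  (0,0) → (1,2).
  (0,1) → (0,0).
  (0,2): now satisfied by earlier moves; stays.
  (1,0): now satisfied by earlier moves; stays.
  (2,0) → (0,1).
Resulting grid:
B A A
B . A
. . A
All satisfied now.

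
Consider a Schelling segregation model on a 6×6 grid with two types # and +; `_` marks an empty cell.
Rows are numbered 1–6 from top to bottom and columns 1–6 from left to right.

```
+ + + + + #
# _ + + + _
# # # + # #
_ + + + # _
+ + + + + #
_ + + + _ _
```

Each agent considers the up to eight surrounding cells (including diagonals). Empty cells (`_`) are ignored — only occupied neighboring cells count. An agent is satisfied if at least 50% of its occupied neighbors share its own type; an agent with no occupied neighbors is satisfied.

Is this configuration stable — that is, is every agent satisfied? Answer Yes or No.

No

Row 1: (1,1)+ 1/2 ok · (1,2)+ 3/4 ok · (1,3)+ 4/4 ok · (1,4)+ 5/5 ok · (1,5)+ 3/4 ok · (1,6)# 0/2 unhappy
Row 2: (2,1)# 2/4 ok · (2,3)+ 5/7 ok · (2,4)+ 6/8 ok · (2,5)+ 4/7 ok
Row 3: (3,1)# 2/3 ok · (3,2)# 3/6 ok · (3,3)# 1/7 unhappy · (3,4)+ 5/8 ok · (3,5)# 2/6 unhappy · (3,6)# 2/3 ok
Row 4: (4,2)+ 4/7 ok · (4,3)+ 6/8 ok · (4,4)+ 5/8 ok · (4,5)# 3/7 unhappy
Row 5: (5,1)+ 3/3 ok · (5,2)+ 6/6 ok · (5,3)+ 8/8 ok · (5,4)+ 6/7 ok · (5,5)+ 3/5 ok · (5,6)# 1/2 ok
Row 6: (6,2)+ 4/4 ok · (6,3)+ 5/5 ok · (6,4)+ 4/4 ok
For instance (1,6) has only 0/2 same-type neighbors, below 1/2.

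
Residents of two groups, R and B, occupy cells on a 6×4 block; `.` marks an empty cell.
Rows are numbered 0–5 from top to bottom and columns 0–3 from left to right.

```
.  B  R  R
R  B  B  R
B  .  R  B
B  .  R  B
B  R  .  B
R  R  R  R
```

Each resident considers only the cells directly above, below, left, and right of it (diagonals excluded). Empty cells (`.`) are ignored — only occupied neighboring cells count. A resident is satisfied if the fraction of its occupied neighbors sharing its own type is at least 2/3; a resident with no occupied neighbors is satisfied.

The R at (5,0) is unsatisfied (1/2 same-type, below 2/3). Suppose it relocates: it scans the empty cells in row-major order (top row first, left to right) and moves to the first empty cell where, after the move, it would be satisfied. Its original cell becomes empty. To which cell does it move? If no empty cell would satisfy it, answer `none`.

(3,1)

Vacating (5,0). Empty cells in order:
  (0,0): 1/2 same-type → still unsatisfied.
  (2,1): 1/3 same-type → still unsatisfied.
  (3,1): 2/3 same-type → satisfied — stop here.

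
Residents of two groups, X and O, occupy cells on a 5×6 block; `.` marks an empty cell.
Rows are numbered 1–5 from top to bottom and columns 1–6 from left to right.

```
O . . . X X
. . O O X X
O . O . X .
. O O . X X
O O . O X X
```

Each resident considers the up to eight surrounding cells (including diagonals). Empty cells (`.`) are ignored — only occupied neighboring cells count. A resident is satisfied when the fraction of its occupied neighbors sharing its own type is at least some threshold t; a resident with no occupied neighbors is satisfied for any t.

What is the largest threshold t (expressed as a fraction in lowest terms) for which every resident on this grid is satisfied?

(1,1)O — no occupied neighbors
(1,5)X 3/4
(1,6)X 3/3
(2,3)O 2/2
(2,4)O 2/5
(2,5)X 4/5
(2,6)X 4/4
(3,1)O 1/1
(3,3)O 4/4
(3,5)X 4/5
(4,2)O 5/5
(4,3)O 4/4
(4,5)X 4/5
(4,6)X 4/4
(5,1)O 2/2
(5,2)O 3/3
(5,4)O 1/3
(5,5)X 3/4
(5,6)X 3/3
The smallest same-type fraction is 1/3 at (5,4), which reduces to 1/3. Any threshold above that leaves this resident unsatisfied.

1/3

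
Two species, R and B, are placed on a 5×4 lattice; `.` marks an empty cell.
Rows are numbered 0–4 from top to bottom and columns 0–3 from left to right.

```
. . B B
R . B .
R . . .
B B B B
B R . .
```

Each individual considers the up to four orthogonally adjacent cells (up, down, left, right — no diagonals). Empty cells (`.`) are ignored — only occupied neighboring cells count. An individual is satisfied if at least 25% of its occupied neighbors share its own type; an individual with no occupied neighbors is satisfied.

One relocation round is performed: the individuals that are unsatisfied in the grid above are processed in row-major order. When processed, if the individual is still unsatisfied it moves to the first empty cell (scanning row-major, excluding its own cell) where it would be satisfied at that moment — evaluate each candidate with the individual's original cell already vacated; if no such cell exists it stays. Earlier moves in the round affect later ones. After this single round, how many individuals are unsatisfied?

0

Initially unsatisfied (in order): (4,1).
  (4,1) → (0,0).
Resulting grid:
R . B B
R . B .
R . . .
B B B B
B . . .
All satisfied now.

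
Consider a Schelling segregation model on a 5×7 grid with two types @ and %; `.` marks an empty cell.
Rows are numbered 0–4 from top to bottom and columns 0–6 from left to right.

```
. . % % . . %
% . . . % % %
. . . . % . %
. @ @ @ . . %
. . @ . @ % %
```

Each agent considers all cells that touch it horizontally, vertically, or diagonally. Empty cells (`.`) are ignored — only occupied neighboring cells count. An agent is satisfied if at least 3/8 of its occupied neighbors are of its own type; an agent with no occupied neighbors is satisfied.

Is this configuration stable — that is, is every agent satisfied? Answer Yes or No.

Row 0: (0,2)% 1/1 satisfied · (0,3)% 2/2 satisfied · (0,6)% 2/2 satisfied
Row 1: (1,0)% 0/0 satisfied · (1,4)% 3/3 satisfied · (1,5)% 5/5 satisfied · (1,6)% 3/3 satisfied
Row 2: (2,4)% 2/3 satisfied · (2,6)% 3/3 satisfied
Row 3: (3,1)@ 2/2 satisfied · (3,2)@ 3/3 satisfied · (3,3)@ 3/4 satisfied · (3,6)% 3/3 satisfied
Row 4: (4,2)@ 3/3 satisfied · (4,4)@ 1/2 satisfied · (4,5)% 2/3 satisfied · (4,6)% 2/2 satisfied
All meet the threshold, so the configuration is stable.

Yes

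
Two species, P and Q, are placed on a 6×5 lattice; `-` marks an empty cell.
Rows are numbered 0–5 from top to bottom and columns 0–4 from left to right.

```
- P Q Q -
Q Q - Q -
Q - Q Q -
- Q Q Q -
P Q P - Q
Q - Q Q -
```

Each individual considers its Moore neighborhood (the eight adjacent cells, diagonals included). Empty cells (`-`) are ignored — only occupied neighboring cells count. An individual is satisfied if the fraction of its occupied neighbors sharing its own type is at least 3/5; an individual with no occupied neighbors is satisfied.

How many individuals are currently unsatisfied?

Row 0: (0,1)P 0/3 not · (0,2)Q 3/4 satisfied · (0,3)Q 2/2 satisfied
Row 1: (1,0)Q 2/3 satisfied · (1,1)Q 4/5 satisfied · (1,3)Q 4/4 satisfied
Row 2: (2,0)Q 3/3 satisfied · (2,2)Q 6/6 satisfied · (2,3)Q 4/4 satisfied
Row 3: (3,1)Q 4/6 satisfied · (3,2)Q 5/6 satisfied · (3,3)Q 4/5 satisfied
Row 4: (4,0)P 0/3 not · (4,1)Q 4/6 satisfied · (4,2)P 0/6 not · (4,4)Q 2/2 satisfied
Row 5: (5,0)Q 1/2 not · (5,2)Q 2/3 satisfied · (5,3)Q 2/3 satisfied
Unsatisfied: (0,1), (4,0), (4,2), (5,0) — 4 in total.

4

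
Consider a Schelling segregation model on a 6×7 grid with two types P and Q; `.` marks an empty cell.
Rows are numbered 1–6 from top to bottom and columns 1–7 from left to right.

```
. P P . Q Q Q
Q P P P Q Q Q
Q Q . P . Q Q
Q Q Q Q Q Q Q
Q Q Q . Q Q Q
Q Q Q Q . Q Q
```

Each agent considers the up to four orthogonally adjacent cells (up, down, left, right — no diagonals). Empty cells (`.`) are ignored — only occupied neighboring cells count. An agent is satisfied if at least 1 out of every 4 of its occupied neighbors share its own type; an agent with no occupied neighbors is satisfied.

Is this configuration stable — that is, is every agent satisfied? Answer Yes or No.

(1,2)P 2/2 satisfied
(1,3)P 2/2 satisfied
(1,5)Q 2/2 satisfied
(1,6)Q 3/3 satisfied
(1,7)Q 2/2 satisfied
(2,1)Q 1/2 satisfied
(2,2)P 2/4 satisfied
(2,3)P 3/3 satisfied
(2,4)P 2/3 satisfied
(2,5)Q 2/3 satisfied
(2,6)Q 4/4 satisfied
(2,7)Q 3/3 satisfied
(3,1)Q 3/3 satisfied
(3,2)Q 2/3 satisfied
(3,4)P 1/2 satisfied
(3,6)Q 3/3 satisfied
(3,7)Q 3/3 satisfied
(4,1)Q 3/3 satisfied
(4,2)Q 4/4 satisfied
(4,3)Q 3/3 satisfied
(4,4)Q 2/3 satisfied
(4,5)Q 3/3 satisfied
(4,6)Q 4/4 satisfied
(4,7)Q 3/3 satisfied
(5,1)Q 3/3 satisfied
(5,2)Q 4/4 satisfied
(5,3)Q 3/3 satisfied
(5,5)Q 2/2 satisfied
(5,6)Q 4/4 satisfied
(5,7)Q 3/3 satisfied
(6,1)Q 2/2 satisfied
(6,2)Q 3/3 satisfied
(6,3)Q 3/3 satisfied
(6,4)Q 1/1 satisfied
(6,6)Q 2/2 satisfied
(6,7)Q 2/2 satisfied
All meet the threshold, so the configuration is stable.

Yes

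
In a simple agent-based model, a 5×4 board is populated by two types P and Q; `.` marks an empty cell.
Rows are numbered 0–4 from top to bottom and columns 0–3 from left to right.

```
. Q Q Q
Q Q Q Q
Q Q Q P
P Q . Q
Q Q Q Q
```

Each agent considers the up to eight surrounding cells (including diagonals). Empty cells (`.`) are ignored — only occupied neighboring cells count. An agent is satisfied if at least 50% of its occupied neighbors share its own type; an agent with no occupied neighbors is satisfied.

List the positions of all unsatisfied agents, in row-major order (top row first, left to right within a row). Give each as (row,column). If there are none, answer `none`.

Row 0: (0,1)Q 4/4 ✓ · (0,2)Q 5/5 ✓ · (0,3)Q 3/3 ✓
Row 1: (1,0)Q 4/4 ✓ · (1,1)Q 7/7 ✓ · (1,2)Q 7/8 ✓ · (1,3)Q 4/5 ✓
Row 2: (2,0)Q 4/5 ✓ · (2,1)Q 6/7 ✓ · (2,2)Q 6/7 ✓ · (2,3)P 0/4 ✗
Row 3: (3,0)P 0/5 ✗ · (3,1)Q 6/7 ✓ · (3,3)Q 3/4 ✓
Row 4: (4,0)Q 2/3 ✓ · (4,1)Q 3/4 ✓ · (4,2)Q 4/4 ✓ · (4,3)Q 2/2 ✓

(2,3), (3,0)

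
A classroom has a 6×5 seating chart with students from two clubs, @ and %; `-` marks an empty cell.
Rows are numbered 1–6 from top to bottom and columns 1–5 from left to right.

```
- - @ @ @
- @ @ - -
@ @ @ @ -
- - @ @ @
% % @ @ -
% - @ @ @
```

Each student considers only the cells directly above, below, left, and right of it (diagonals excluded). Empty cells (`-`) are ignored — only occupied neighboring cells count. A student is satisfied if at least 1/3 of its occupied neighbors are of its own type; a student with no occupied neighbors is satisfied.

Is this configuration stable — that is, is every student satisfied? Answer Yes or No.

Yes

Row 1: (1,3)@ 2/2 ✓ · (1,4)@ 2/2 ✓ · (1,5)@ 1/1 ✓
Row 2: (2,2)@ 2/2 ✓ · (2,3)@ 3/3 ✓
Row 3: (3,1)@ 1/1 ✓ · (3,2)@ 3/3 ✓ · (3,3)@ 4/4 ✓ · (3,4)@ 2/2 ✓
Row 4: (4,3)@ 3/3 ✓ · (4,4)@ 4/4 ✓ · (4,5)@ 1/1 ✓
Row 5: (5,1)% 2/2 ✓ · (5,2)% 1/2 ✓ · (5,3)@ 3/4 ✓ · (5,4)@ 3/3 ✓
Row 6: (6,1)% 1/1 ✓ · (6,3)@ 2/2 ✓ · (6,4)@ 3/3 ✓ · (6,5)@ 1/1 ✓
All meet the threshold, so the configuration is stable.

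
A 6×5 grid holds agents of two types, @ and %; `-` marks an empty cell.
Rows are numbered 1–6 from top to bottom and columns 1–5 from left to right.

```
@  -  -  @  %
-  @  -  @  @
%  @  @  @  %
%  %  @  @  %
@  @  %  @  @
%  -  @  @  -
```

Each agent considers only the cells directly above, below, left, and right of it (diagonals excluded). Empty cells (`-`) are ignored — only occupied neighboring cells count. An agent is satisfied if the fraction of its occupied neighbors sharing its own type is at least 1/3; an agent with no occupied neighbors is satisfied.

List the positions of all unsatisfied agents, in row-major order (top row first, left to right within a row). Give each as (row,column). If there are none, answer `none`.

(1,5), (4,2), (5,3), (6,1)

(1,1)@ 0/0 satisfied
(1,4)@ 1/2 satisfied
(1,5)% 0/2 not
(2,2)@ 1/1 satisfied
(2,4)@ 3/3 satisfied
(2,5)@ 1/3 satisfied
(3,1)% 1/2 satisfied
(3,2)@ 2/4 satisfied
(3,3)@ 3/3 satisfied
(3,4)@ 3/4 satisfied
(3,5)% 1/3 satisfied
(4,1)% 2/3 satisfied
(4,2)% 1/4 not
(4,3)@ 2/4 satisfied
(4,4)@ 3/4 satisfied
(4,5)% 1/3 satisfied
(5,1)@ 1/3 satisfied
(5,2)@ 1/3 satisfied
(5,3)% 0/4 not
(5,4)@ 3/4 satisfied
(5,5)@ 1/2 satisfied
(6,1)% 0/1 not
(6,3)@ 1/2 satisfied
(6,4)@ 2/2 satisfied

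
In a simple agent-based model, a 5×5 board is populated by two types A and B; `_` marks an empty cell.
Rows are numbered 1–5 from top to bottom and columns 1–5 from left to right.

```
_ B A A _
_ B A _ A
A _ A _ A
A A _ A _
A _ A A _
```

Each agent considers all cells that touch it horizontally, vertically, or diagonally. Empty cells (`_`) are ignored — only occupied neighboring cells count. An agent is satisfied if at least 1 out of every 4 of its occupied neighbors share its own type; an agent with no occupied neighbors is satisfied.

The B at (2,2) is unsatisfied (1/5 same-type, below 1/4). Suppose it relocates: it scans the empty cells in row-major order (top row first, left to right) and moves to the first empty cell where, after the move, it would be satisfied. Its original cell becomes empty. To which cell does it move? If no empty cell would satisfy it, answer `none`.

Vacating (2,2). Empty cells in order:
  (1,1): 1/1 same-type → satisfied — stop here.

(1,1)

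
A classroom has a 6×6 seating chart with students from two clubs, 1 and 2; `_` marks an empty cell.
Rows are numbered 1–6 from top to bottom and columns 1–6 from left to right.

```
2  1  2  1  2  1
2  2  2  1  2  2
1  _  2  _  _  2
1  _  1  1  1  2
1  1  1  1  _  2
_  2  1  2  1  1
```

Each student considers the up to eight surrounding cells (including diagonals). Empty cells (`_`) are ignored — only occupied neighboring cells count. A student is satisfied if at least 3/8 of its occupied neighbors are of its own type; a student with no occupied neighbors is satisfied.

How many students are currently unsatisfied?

8

(1,1)2 2/3 ok
(1,2)1 0/5 unhappy
(1,3)2 2/5 ok
(1,4)1 1/5 unhappy
(1,5)2 2/5 ok
(1,6)1 0/3 unhappy
(2,1)2 2/4 ok
(2,2)2 5/7 ok
(2,3)2 3/6 ok
(2,4)1 1/6 unhappy
(2,5)2 3/6 ok
(2,6)2 3/4 ok
(3,1)1 1/3 unhappy
(3,3)2 2/5 ok
(3,6)2 3/4 ok
(4,1)1 3/3 ok
(4,3)1 4/5 ok
(4,4)1 4/5 ok
(4,5)1 2/5 ok
(4,6)2 2/3 ok
(5,1)1 2/3 ok
(5,2)1 5/6 ok
(5,3)1 5/7 ok
(5,4)1 6/7 ok
(5,6)2 1/4 unhappy
(6,2)2 0/4 unhappy
(6,3)1 3/5 ok
(6,4)2 0/4 unhappy
(6,5)1 2/4 ok
(6,6)1 1/2 ok
Unsatisfied: (1,2), (1,4), (1,6), (2,4), (3,1), (5,6), (6,2), (6,4) — 8 in total.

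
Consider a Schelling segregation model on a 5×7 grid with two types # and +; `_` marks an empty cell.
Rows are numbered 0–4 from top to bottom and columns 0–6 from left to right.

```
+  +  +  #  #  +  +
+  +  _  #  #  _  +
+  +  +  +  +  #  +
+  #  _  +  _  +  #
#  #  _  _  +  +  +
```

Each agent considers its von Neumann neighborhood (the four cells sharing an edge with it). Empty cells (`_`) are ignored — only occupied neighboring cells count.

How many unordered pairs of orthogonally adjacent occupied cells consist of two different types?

13

Scan each occupied cell's neighbors to the right and below so each pair is counted once.
From row 0: 2 unlike of 11 pairs (running 2/11).
From row 1: 2 unlike of 7 pairs (running 4/18).
From row 2: 5 unlike of 11 pairs (running 9/29).
From row 3: 4 unlike of 6 pairs (running 13/35).
From row 4: 0 unlike of 3 pairs (running 13/38).
Total adjacent occupied pairs: 38; unlike-type pairs: 13.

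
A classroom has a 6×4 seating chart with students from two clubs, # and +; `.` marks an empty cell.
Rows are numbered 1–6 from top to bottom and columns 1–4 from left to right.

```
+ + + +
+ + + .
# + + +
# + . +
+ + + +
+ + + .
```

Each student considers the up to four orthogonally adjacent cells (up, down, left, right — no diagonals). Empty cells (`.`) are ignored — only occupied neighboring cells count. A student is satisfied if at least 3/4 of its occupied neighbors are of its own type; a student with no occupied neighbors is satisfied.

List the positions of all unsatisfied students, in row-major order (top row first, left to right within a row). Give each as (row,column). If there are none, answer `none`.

Row 1: (1,1)+ 2/2 satisfied · (1,2)+ 3/3 satisfied · (1,3)+ 3/3 satisfied · (1,4)+ 1/1 satisfied
Row 2: (2,1)+ 2/3 not · (2,2)+ 4/4 satisfied · (2,3)+ 3/3 satisfied
Row 3: (3,1)# 1/3 not · (3,2)+ 3/4 satisfied · (3,3)+ 3/3 satisfied · (3,4)+ 2/2 satisfied
Row 4: (4,1)# 1/3 not · (4,2)+ 2/3 not · (4,4)+ 2/2 satisfied
Row 5: (5,1)+ 2/3 not · (5,2)+ 4/4 satisfied · (5,3)+ 3/3 satisfied · (5,4)+ 2/2 satisfied
Row 6: (6,1)+ 2/2 satisfied · (6,2)+ 3/3 satisfied · (6,3)+ 2/2 satisfied

(2,1), (3,1), (4,1), (4,2), (5,1)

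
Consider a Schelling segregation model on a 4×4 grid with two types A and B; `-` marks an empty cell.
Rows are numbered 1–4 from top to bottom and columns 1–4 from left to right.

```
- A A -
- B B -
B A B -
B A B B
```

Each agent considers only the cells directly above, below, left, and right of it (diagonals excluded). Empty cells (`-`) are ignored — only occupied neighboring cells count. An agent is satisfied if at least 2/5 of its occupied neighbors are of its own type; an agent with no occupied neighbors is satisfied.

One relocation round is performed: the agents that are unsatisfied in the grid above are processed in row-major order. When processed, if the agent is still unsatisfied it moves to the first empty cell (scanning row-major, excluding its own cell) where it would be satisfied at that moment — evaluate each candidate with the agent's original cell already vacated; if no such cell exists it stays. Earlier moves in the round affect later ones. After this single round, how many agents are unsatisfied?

0

Initially unsatisfied (in order): (2,2), (3,2), (4,2).
  (2,2) → (2,1).
  (3,2) → (1,1).
  (4,2) → (1,4).
Resulting grid:
A A A A
B - B -
B - B -
B - B B
All satisfied now.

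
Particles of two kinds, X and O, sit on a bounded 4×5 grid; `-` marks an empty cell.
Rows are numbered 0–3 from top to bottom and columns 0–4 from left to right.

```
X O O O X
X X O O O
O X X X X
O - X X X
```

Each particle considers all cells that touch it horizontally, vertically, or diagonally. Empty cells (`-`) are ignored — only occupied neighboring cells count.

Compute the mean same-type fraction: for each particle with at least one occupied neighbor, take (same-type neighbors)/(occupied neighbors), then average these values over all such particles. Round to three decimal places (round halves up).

0.601

(0,0)X 2/3
(0,1)O 2/5
(0,2)O 4/5
(0,3)O 4/5
(0,4)X 0/3
(1,0)X 3/5
(1,1)X 4/8
(1,2)O 4/8
(1,3)O 4/8
(1,4)O 2/5
(2,0)O 1/4
(2,1)X 4/7
(2,2)X 5/7
(2,3)X 5/8
(2,4)X 3/5
(3,0)O 1/2
(3,2)X 4/4
(3,3)X 5/5
(3,4)X 3/3
Sum over 19 particles: 2/3 + 2/5 + 4/5 + 4/5 + 0/3 + 3/5 + 4/8 + 4/8 + 4/8 + 2/5 + 1/4 + 4/7 + 5/7 + 5/8 + 3/5 + 1/2 + 4/4 + 5/5 + 3/3 = 9599/840; mean = 9599/840 ÷ 19 = 9599/15960 = 0.601441… → 0.601.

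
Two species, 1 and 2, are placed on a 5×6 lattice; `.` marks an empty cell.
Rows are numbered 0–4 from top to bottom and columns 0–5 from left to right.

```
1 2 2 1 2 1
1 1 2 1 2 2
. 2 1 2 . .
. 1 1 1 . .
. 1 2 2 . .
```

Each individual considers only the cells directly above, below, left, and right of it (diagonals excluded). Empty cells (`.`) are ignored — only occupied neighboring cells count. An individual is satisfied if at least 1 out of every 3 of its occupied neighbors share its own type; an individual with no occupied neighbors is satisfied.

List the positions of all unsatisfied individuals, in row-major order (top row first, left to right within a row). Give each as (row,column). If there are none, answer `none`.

(0,0)1 1/2 ✓
(0,1)2 1/3 ✓
(0,2)2 2/3 ✓
(0,3)1 1/3 ✓
(0,4)2 1/3 ✓
(0,5)1 0/2 ✗
(1,0)1 2/2 ✓
(1,1)1 1/4 ✗
(1,2)2 1/4 ✗
(1,3)1 1/4 ✗
(1,4)2 2/3 ✓
(1,5)2 1/2 ✓
(2,1)2 0/3 ✗
(2,2)1 1/4 ✗
(2,3)2 0/3 ✗
(3,1)1 2/3 ✓
(3,2)1 3/4 ✓
(3,3)1 1/3 ✓
(4,1)1 1/2 ✓
(4,2)2 1/3 ✓
(4,3)2 1/2 ✓

(0,5), (1,1), (1,2), (1,3), (2,1), (2,2), (2,3)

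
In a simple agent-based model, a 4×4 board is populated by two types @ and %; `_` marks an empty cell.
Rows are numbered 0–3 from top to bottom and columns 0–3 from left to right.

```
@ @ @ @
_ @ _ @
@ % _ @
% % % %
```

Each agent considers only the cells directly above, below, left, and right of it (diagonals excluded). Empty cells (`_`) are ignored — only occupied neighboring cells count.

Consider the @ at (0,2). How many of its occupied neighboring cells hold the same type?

2

Occupied neighbors of (0,2): (0,1)=@, (0,3)=@.
Same type (@): 2 of 2.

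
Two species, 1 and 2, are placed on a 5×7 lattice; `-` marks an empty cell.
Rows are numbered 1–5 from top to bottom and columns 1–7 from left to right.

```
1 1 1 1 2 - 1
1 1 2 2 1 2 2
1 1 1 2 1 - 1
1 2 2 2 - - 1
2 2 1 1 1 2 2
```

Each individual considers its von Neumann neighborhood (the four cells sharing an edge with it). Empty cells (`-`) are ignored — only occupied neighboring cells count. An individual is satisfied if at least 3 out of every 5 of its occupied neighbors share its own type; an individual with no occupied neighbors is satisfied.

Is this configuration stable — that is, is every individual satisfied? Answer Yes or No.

No

Row 1: (1,1)1 2/2 satisfied · (1,2)1 3/3 satisfied · (1,3)1 2/3 satisfied · (1,4)1 1/3 not · (1,5)2 0/2 not · (1,7)1 0/1 not
Row 2: (2,1)1 3/3 satisfied · (2,2)1 3/4 satisfied · (2,3)2 1/4 not · (2,4)2 2/4 not · (2,5)1 1/4 not · (2,6)2 1/2 not · (2,7)2 1/3 not
Row 3: (3,1)1 3/3 satisfied · (3,2)1 3/4 satisfied · (3,3)1 1/4 not · (3,4)2 2/4 not · (3,5)1 1/2 not · (3,7)1 1/2 not
Row 4: (4,1)1 1/3 not · (4,2)2 2/4 not · (4,3)2 2/4 not · (4,4)2 2/3 satisfied · (4,7)1 1/2 not
Row 5: (5,1)2 1/2 not · (5,2)2 2/3 satisfied · (5,3)1 1/3 not · (5,4)1 2/3 satisfied · (5,5)1 1/2 not · (5,6)2 1/2 not · (5,7)2 1/2 not
For instance (1,4) has only 1/3 same-type neighbors, below 3/5.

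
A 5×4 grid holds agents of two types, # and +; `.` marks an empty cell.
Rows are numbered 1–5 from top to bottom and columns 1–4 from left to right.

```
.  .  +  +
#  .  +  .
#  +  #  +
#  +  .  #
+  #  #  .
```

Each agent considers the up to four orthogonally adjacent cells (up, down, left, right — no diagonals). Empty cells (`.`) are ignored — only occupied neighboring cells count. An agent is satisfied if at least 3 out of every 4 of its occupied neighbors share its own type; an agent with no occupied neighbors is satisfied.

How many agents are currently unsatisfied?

10

Row 1: (1,3)+ 2/2 ✓ · (1,4)+ 1/1 ✓
Row 2: (2,1)# 1/1 ✓ · (2,3)+ 1/2 ✗
Row 3: (3,1)# 2/3 ✗ · (3,2)+ 1/3 ✗ · (3,3)# 0/3 ✗ · (3,4)+ 0/2 ✗
Row 4: (4,1)# 1/3 ✗ · (4,2)+ 1/3 ✗ · (4,4)# 0/1 ✗
Row 5: (5,1)+ 0/2 ✗ · (5,2)# 1/3 ✗ · (5,3)# 1/1 ✓
Unsatisfied: (2,3), (3,1), (3,2), (3,3), (3,4), (4,1), (4,2), (4,4), (5,1), (5,2) — 10 in total.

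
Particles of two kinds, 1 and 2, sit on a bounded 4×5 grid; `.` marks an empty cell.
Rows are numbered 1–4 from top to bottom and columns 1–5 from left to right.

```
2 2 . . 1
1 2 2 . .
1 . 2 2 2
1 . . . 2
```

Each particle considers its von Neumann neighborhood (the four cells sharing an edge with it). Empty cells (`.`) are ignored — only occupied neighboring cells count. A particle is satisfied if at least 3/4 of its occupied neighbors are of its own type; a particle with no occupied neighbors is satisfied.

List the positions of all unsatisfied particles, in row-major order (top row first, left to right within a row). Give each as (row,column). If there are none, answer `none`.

(1,1)2 1/2 not
(1,2)2 2/2 satisfied
(1,5)1 0/0 satisfied
(2,1)1 1/3 not
(2,2)2 2/3 not
(2,3)2 2/2 satisfied
(3,1)1 2/2 satisfied
(3,3)2 2/2 satisfied
(3,4)2 2/2 satisfied
(3,5)2 2/2 satisfied
(4,1)1 1/1 satisfied
(4,5)2 1/1 satisfied

(1,1), (2,1), (2,2)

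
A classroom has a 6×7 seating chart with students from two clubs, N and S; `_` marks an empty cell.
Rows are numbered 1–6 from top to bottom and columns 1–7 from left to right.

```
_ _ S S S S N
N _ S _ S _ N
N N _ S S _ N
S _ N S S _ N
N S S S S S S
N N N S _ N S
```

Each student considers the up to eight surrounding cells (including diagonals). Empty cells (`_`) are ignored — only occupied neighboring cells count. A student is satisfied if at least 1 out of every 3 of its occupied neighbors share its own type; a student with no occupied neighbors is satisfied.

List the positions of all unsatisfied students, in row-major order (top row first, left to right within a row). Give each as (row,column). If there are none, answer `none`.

(4,1), (4,3), (5,2), (6,3), (6,6)

Row 1: (1,3)S 2/2 ok · (1,4)S 4/4 ok · (1,5)S 3/3 ok · (1,6)S 2/4 ok · (1,7)N 1/2 ok
Row 2: (2,1)N 2/2 ok · (2,3)S 3/4 ok · (2,5)S 5/5 ok · (2,7)N 2/3 ok
Row 3: (3,1)N 2/3 ok · (3,2)N 3/5 ok · (3,4)S 5/6 ok · (3,5)S 4/4 ok · (3,7)N 2/2 ok
Row 4: (4,1)S 1/4 unhappy · (4,3)N 1/6 unhappy · (4,4)S 6/7 ok · (4,5)S 6/6 ok · (4,7)N 1/3 ok
Row 5: (5,1)N 2/4 ok · (5,2)S 2/7 unhappy · (5,3)S 4/7 ok · (5,4)S 5/7 ok · (5,5)S 5/6 ok · (5,6)S 4/6 ok · (5,7)S 2/4 ok
Row 6: (6,1)N 2/3 ok · (6,2)N 3/5 ok · (6,3)N 1/5 unhappy · (6,4)S 3/4 ok · (6,6)N 0/4 unhappy · (6,7)S 2/3 ok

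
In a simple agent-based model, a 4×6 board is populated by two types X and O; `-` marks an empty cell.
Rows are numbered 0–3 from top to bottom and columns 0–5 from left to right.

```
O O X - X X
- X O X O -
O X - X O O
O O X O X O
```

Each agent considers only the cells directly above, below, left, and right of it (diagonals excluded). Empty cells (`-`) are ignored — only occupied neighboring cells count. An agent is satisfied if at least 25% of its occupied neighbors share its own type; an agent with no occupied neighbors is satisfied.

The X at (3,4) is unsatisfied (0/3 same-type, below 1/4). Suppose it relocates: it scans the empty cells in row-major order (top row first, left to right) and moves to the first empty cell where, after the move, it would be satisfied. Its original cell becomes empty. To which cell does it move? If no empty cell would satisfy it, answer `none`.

(0,3)

Vacating (3,4). Empty cells in order:
  (0,3): 3/3 same-type → satisfied — stop here.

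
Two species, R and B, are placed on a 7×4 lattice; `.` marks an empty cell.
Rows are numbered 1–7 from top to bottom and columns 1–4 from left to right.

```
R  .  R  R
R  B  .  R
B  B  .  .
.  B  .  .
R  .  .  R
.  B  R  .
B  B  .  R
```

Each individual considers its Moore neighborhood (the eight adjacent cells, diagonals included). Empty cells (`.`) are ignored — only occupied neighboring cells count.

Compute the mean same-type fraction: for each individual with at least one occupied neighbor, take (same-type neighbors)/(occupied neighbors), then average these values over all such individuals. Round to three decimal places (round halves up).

Row 1: (1,1)R 1/2 · (1,3)R 2/3 · (1,4)R 2/2
Row 2: (2,1)R 1/4 · (2,2)B 2/5 · (2,4)R 2/2
Row 3: (3,1)B 3/4 · (3,2)B 3/4
Row 4: (4,2)B 2/3
Row 5: (5,1)R 0/2 · (5,4)R 1/1
Row 6: (6,2)B 2/4 · (6,3)R 2/4
Row 7: (7,1)B 2/2 · (7,2)B 2/3 · (7,4)R 1/1
Sum over 16 individuals: 1/2 + 2/3 + 2/2 + 1/4 + 2/5 + 2/2 + 3/4 + 3/4 + 2/3 + 0/2 + 1/1 + 2/4 + 2/4 + 2/2 + 2/3 + 1/1 = 213/20; mean = 213/20 ÷ 16 = 213/320 = 0.665625 → 0.666.

0.666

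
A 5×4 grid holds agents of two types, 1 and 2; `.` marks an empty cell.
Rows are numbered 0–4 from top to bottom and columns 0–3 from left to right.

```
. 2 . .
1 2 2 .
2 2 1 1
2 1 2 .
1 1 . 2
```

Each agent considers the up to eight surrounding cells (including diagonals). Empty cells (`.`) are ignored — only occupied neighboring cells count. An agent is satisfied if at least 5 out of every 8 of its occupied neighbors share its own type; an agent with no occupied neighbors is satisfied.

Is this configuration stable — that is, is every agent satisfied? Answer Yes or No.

No

(0,1)2 2/3 ok
(1,0)1 0/4 unhappy
(1,1)2 4/6 ok
(1,2)2 3/5 unhappy
(2,0)2 3/5 unhappy
(2,1)2 5/8 ok
(2,2)1 2/6 unhappy
(2,3)1 1/3 unhappy
(3,0)2 2/5 unhappy
(3,1)1 3/7 unhappy
(3,2)2 2/6 unhappy
(4,0)1 2/3 ok
(4,1)1 2/4 unhappy
(4,3)2 1/1 ok
For instance (1,0) has only 0/4 same-type neighbors, below 5/8.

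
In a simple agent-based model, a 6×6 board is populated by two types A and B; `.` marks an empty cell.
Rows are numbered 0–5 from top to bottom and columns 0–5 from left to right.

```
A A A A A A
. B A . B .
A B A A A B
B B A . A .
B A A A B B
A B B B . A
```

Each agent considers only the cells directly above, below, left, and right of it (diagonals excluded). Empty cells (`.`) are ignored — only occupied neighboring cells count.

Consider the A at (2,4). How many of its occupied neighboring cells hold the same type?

Occupied neighbors of (2,4): (1,4)=B, (3,4)=A, (2,3)=A, (2,5)=B.
Same type (A): 2 of 4.

2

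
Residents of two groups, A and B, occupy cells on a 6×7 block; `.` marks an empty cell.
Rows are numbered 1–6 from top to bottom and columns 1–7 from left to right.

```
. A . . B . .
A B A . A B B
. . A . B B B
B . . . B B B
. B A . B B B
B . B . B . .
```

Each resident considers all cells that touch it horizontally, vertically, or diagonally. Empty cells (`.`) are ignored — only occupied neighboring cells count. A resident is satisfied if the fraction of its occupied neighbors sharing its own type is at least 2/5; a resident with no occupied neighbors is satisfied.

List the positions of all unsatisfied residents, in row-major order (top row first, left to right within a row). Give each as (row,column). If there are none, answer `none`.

(2,2), (2,5), (5,3)

Row 1: (1,2)A 2/3 ✓ · (1,5)B 1/2 ✓
Row 2: (2,1)A 1/2 ✓ · (2,2)B 0/4 ✗ · (2,3)A 2/3 ✓ · (2,5)A 0/4 ✗ · (2,6)B 5/6 ✓ · (2,7)B 3/3 ✓
Row 3: (3,3)A 1/2 ✓ · (3,5)B 4/5 ✓ · (3,6)B 7/8 ✓ · (3,7)B 5/5 ✓
Row 4: (4,1)B 1/1 ✓ · (4,5)B 5/5 ✓ · (4,6)B 8/8 ✓ · (4,7)B 5/5 ✓
Row 5: (5,2)B 3/4 ✓ · (5,3)A 0/2 ✗ · (5,5)B 4/4 ✓ · (5,6)B 6/6 ✓ · (5,7)B 3/3 ✓
Row 6: (6,1)B 1/1 ✓ · (6,3)B 1/2 ✓ · (6,5)B 2/2 ✓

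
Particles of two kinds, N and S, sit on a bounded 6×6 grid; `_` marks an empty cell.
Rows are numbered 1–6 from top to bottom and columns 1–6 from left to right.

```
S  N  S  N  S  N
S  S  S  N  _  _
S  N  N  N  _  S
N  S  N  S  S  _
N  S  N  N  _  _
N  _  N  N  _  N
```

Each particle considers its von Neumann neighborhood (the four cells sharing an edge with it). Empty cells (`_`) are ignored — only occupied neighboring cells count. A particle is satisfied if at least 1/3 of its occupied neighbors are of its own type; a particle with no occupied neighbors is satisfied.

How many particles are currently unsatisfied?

Row 1: (1,1)S 1/2 satisfied · (1,2)N 0/3 not · (1,3)S 1/3 satisfied · (1,4)N 1/3 satisfied · (1,5)S 0/2 not · (1,6)N 0/1 not
Row 2: (2,1)S 3/3 satisfied · (2,2)S 2/4 satisfied · (2,3)S 2/4 satisfied · (2,4)N 2/3 satisfied
Row 3: (3,1)S 1/3 satisfied · (3,2)N 1/4 not · (3,3)N 3/4 satisfied · (3,4)N 2/3 satisfied · (3,6)S 0/0 satisfied
Row 4: (4,1)N 1/3 satisfied · (4,2)S 1/4 not · (4,3)N 2/4 satisfied · (4,4)S 1/4 not · (4,5)S 1/1 satisfied
Row 5: (5,1)N 2/3 satisfied · (5,2)S 1/3 satisfied · (5,3)N 3/4 satisfied · (5,4)N 2/3 satisfied
Row 6: (6,1)N 1/1 satisfied · (6,3)N 2/2 satisfied · (6,4)N 2/2 satisfied · (6,6)N 0/0 satisfied
Unsatisfied: (1,2), (1,5), (1,6), (3,2), (4,2), (4,4) — 6 in total.

6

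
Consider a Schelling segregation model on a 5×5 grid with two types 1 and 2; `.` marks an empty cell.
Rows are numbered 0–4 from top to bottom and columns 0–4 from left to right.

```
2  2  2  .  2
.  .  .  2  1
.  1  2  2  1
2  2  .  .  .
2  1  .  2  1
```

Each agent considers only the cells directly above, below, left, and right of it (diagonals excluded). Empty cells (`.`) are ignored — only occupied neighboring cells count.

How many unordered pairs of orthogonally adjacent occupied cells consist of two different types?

Scan each occupied cell's neighbors to the right and below so each pair is counted once.
From row 0: 1 unlike of 3 pairs (running 1/3).
From row 1: 1 unlike of 3 pairs (running 2/6).
From row 2: 3 unlike of 4 pairs (running 5/10).
From row 3: 1 unlike of 3 pairs (running 6/13).
From row 4: 2 unlike of 2 pairs (running 8/15).
Total adjacent occupied pairs: 15; unlike-type pairs: 8.

8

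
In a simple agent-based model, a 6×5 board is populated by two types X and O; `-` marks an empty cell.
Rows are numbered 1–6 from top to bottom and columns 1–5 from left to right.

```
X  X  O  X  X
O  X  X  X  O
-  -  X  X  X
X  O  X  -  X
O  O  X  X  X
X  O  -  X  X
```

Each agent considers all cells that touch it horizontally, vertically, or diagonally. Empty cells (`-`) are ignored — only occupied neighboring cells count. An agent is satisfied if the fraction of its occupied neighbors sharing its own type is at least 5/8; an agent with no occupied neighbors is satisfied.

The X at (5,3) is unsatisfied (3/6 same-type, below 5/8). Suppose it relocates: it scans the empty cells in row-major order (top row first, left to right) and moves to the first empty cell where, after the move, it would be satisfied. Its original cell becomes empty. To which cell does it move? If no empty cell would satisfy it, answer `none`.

Vacating (5,3). Empty cells in order:
  (3,1): 2/4 same-type → still unsatisfied.
  (3,2): 5/7 same-type → satisfied — stop here.

(3,2)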